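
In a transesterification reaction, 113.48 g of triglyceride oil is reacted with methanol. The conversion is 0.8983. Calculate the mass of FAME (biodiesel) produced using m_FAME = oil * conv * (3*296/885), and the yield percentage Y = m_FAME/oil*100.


m_FAME = oil * conv * (3 * 296 / 885) = oil * conv * (888/885)
= 113.48 * 0.8983 * 888 / 885
= 102.2846 g
Y = m_FAME / oil * 100 = conv * (888/885) * 100
= 0.8983 * 888 / 885 * 100
= 90.13%

102.2846 g FAME; Y = 90.13%


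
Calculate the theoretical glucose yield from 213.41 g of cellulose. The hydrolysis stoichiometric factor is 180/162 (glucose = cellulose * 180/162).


glucose = cellulose * 180/162
= 213.41 * 180/162
= 237.1222 g

237.1222 g


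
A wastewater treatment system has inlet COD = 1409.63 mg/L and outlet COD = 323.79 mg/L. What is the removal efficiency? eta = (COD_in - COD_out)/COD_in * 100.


eta = (COD_in - COD_out) / COD_in * 100
= (1409.63 - 323.79) / 1409.63 * 100
= 77.0301%

77.0301%


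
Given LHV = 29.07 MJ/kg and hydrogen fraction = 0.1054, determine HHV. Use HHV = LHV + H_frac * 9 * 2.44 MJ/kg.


HHV = LHV + H_frac * 9 * 2.44
= 29.07 + 0.1054 * 9 * 2.44
= 31.3846 MJ/kg

31.3846 MJ/kg


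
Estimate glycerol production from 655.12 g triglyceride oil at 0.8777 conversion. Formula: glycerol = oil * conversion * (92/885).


glycerol = oil * conv * (92/885)
= 655.12 * 0.8777 * 92 / 885
= 59.7739 g

59.7739 g


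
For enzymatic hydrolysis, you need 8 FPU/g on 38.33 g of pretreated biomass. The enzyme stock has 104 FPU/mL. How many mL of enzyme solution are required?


V = dosage * m_sub / activity
V = 8 * 38.33 / 104
V = 2.9485 mL

2.9485 mL


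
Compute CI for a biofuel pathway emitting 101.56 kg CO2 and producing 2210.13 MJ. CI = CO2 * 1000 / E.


CI = CO2 * 1000 / E
= 101.56 * 1000 / 2210.13
= 45.9520 g CO2/MJ

45.9520 g CO2/MJ


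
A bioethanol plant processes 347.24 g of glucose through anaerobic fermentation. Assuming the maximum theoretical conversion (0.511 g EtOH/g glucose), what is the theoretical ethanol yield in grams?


Theoretical ethanol yield: m_EtOH = 0.511 * m_glucose
m_EtOH = 0.511 * 347.24 = 177.4396 g

177.4396 g


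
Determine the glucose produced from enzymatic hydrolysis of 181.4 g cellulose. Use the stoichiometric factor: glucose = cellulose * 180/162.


glucose = cellulose * 180/162
= 181.4 * 180/162
= 201.5556 g

201.5556 g


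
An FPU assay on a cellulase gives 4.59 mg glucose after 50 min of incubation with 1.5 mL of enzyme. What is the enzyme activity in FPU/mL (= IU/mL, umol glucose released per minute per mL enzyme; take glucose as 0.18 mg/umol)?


Activity = glucose_mg / (0.18 mg/umol * V_mL * t_min)
= 4.59 / (0.18 * 1.5 * 50)
= 0.3400 FPU/mL

0.3400 FPU/mL


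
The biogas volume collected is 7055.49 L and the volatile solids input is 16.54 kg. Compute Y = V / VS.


Y = V / VS
= 7055.49 / 16.54
= 426.5713 L/kg VS

426.5713 L/kg VS


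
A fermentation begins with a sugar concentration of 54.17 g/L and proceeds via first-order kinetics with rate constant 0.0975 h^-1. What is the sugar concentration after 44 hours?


S = S0 * exp(-k * t)
S = 54.17 * exp(-0.0975 * 44)
S = 0.7424 g/L

0.7424 g/L


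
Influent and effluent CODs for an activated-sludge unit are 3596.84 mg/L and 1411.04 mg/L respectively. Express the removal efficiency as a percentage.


eta = (COD_in - COD_out) / COD_in * 100
= (3596.84 - 1411.04) / 3596.84 * 100
= 60.7700%

60.7700%


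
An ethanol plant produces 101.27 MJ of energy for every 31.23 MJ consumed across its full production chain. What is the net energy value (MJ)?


NEV = E_out - E_in
= 101.27 - 31.23
= 70.0400 MJ

70.0400 MJ


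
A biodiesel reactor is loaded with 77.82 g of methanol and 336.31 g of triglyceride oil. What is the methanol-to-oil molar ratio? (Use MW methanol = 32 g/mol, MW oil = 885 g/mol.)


Molar ratio = n_MeOH / n_oil = (MeOH/32) / (oil/885) = (MeOH * 885) / (32 * oil)
= (77.82 * 885) / (32 * 336.31)
= 6.3995

6.3995


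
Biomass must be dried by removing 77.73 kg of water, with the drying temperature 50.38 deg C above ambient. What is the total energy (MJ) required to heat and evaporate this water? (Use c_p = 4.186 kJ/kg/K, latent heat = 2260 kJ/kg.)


E = m_water * (4.186 * dT + 2260) / 1000
= 77.73 * (4.186 * 50.38 + 2260) / 1000
= 192.0623 MJ

192.0623 MJ


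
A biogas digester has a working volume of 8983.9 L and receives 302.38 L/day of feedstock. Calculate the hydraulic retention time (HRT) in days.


HRT = V / Q
= 8983.9 / 302.38
= 29.7106 days

29.7106 days


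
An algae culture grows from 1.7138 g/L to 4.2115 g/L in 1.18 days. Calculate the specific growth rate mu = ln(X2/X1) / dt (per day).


mu = ln(X2/X1) / dt
= ln(4.2115/1.7138) / 1.18
= 0.7620 per day

0.7620 per day


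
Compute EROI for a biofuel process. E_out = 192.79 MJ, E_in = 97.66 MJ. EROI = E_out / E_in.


EROI = E_out / E_in
= 192.79 / 97.66
= 1.9741

1.9741


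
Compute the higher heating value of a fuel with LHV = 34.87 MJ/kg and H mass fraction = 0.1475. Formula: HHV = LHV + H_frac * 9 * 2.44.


HHV = LHV + H_frac * 9 * 2.44
= 34.87 + 0.1475 * 9 * 2.44
= 38.1091 MJ/kg

38.1091 MJ/kg


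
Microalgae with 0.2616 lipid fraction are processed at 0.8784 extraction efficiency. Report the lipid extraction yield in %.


Y = lipid_content * extraction_eff * 100
= 0.2616 * 0.8784 * 100
= 22.9789%

22.9789%


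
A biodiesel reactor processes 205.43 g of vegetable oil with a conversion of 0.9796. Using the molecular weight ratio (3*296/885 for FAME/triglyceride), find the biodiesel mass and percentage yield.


m_FAME = oil * conv * (3 * 296 / 885) = oil * conv * (888/885)
= 205.43 * 0.9796 * 888 / 885
= 201.9214 g
Y = m_FAME / oil * 100 = conv * (888/885) * 100
= 0.9796 * 888 / 885 * 100
= 98.29%

201.9214 g FAME; Y = 98.29%


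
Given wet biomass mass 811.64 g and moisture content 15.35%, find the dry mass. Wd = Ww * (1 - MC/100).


Wd = Ww * (1 - MC/100)
= 811.64 * (1 - 15.35/100)
= 687.0533 g

687.0533 g


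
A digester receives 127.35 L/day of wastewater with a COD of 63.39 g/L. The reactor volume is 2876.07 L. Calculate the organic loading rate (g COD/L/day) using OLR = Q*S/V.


OLR = Q * S / V
= 127.35 * 63.39 / 2876.07
= 2.8069 g/L/day

2.8069 g/L/day


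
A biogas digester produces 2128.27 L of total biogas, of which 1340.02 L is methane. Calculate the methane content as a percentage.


CH4% = V_CH4 / V_total * 100
= 1340.02 / 2128.27 * 100
= 62.9629%

62.9629%


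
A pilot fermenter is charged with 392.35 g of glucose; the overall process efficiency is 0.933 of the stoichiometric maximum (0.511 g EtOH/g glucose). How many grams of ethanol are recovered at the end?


Actual ethanol: m = 0.511 * 392.35 * 0.933
m = 187.0580 g

187.0580 g


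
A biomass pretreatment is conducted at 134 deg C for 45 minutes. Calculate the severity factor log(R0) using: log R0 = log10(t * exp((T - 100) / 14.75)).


logR0 = log10(t * exp((T - 100) / 14.75))
= log10(45 * exp((134 - 100) / 14.75))
= 2.6543

2.6543


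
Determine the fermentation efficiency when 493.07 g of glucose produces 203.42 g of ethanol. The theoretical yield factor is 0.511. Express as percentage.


Fermentation efficiency = (actual / (0.511 * glucose)) * 100
= (203.42 / (0.511 * 493.07)) * 100
= 80.7354%

80.7354%


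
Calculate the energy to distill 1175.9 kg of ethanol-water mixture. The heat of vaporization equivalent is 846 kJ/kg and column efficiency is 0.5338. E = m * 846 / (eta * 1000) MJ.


E = m * 846 / (eta * 1000)
= 1175.9 * 846 / (0.5338 * 1000)
= 1863.6407 MJ

1863.6407 MJ


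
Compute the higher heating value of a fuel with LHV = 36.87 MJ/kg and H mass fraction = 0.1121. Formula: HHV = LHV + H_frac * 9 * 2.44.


HHV = LHV + H_frac * 9 * 2.44
= 36.87 + 0.1121 * 9 * 2.44
= 39.3317 MJ/kg

39.3317 MJ/kg


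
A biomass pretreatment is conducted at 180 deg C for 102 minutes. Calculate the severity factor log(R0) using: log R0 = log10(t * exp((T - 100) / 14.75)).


logR0 = log10(t * exp((T - 100) / 14.75))
= log10(102 * exp((180 - 100) / 14.75))
= 4.3641

4.3641


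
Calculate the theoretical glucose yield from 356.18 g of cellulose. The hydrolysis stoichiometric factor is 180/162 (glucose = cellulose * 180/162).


glucose = cellulose * 180/162
= 356.18 * 180/162
= 395.7556 g

395.7556 g


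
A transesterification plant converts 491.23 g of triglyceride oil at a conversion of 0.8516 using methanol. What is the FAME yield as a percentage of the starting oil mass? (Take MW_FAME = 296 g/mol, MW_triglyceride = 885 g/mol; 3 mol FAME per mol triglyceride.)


m_FAME = oil * conv * (3 * 296 / 885) = oil * conv * (888/885)
= 491.23 * 0.8516 * 888 / 885
= 419.7495 g
Y = m_FAME / oil * 100 = conv * (888/885) * 100
= 0.8516 * 888 / 885 * 100
= 85.45%

85.45%


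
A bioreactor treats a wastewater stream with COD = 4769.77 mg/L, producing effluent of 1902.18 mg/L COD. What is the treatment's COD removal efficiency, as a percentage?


eta = (COD_in - COD_out) / COD_in * 100
= (4769.77 - 1902.18) / 4769.77 * 100
= 60.1201%

60.1201%


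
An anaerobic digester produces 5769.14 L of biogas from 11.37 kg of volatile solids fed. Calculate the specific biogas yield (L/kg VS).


Y = V / VS
= 5769.14 / 11.37
= 507.4002 L/kg VS

507.4002 L/kg VS


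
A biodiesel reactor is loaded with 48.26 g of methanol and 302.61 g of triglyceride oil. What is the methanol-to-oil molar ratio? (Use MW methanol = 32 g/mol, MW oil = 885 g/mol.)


Molar ratio = n_MeOH / n_oil = (MeOH/32) / (oil/885) = (MeOH * 885) / (32 * oil)
= (48.26 * 885) / (32 * 302.61)
= 4.4106

4.4106


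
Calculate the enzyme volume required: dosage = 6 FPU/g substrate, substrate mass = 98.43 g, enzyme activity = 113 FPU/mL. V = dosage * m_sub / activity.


V = dosage * m_sub / activity
V = 6 * 98.43 / 113
V = 5.2264 mL

5.2264 mL


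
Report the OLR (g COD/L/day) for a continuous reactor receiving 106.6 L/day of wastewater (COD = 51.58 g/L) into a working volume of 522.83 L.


OLR = Q * S / V
= 106.6 * 51.58 / 522.83
= 10.5167 g/L/day

10.5167 g/L/day


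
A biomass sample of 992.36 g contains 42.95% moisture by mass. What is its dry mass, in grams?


Wd = Ww * (1 - MC/100)
= 992.36 * (1 - 42.95/100)
= 566.1414 g

566.1414 g


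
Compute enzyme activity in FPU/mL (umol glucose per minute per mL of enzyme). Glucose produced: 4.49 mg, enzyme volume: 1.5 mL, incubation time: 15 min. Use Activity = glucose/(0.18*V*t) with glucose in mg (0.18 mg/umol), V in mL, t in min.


Activity = glucose_mg / (0.18 mg/umol * V_mL * t_min)
= 4.49 / (0.18 * 1.5 * 15)
= 1.1086 FPU/mL

1.1086 FPU/mL


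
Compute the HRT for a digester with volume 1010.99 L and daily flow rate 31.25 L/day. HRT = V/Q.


HRT = V / Q
= 1010.99 / 31.25
= 32.3517 days

32.3517 days


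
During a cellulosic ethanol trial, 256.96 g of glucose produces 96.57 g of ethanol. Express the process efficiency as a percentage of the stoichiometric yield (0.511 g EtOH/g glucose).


Fermentation efficiency = (actual / (0.511 * glucose)) * 100
= (96.57 / (0.511 * 256.96)) * 100
= 73.5454%

73.5454%


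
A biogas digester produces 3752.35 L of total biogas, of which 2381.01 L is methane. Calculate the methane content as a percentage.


CH4% = V_CH4 / V_total * 100
= 2381.01 / 3752.35 * 100
= 63.4538%

63.4538%


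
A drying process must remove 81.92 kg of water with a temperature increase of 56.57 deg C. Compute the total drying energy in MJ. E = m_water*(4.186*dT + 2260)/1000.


E = m_water * (4.186 * dT + 2260) / 1000
= 81.92 * (4.186 * 56.57 + 2260) / 1000
= 204.5380 MJ

204.5380 MJ


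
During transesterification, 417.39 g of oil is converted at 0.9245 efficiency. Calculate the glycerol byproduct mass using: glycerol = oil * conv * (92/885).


glycerol = oil * conv * (92/885)
= 417.39 * 0.9245 * 92 / 885
= 40.1138 g

40.1138 g


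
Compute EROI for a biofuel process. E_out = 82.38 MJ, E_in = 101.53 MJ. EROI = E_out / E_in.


EROI = E_out / E_in
= 82.38 / 101.53
= 0.8114

0.8114


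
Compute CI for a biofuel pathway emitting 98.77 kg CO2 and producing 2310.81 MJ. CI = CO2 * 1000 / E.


CI = CO2 * 1000 / E
= 98.77 * 1000 / 2310.81
= 42.7426 g CO2/MJ

42.7426 g CO2/MJ


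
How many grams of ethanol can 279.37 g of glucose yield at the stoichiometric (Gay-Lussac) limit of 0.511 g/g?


Theoretical ethanol yield: m_EtOH = 0.511 * m_glucose
m_EtOH = 0.511 * 279.37 = 142.7581 g

142.7581 g


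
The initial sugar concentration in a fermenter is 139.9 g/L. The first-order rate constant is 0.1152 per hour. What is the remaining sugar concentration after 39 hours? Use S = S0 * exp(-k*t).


S = S0 * exp(-k * t)
S = 139.9 * exp(-0.1152 * 39)
S = 1.5654 g/L

1.5654 g/L


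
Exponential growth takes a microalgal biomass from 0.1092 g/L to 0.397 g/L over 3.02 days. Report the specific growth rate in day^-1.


mu = ln(X2/X1) / dt
= ln(0.397/0.1092) / 3.02
= 0.4274 per day

0.4274 per day


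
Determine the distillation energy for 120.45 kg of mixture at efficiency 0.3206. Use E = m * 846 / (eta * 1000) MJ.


E = m * 846 / (eta * 1000)
= 120.45 * 846 / (0.3206 * 1000)
= 317.8437 MJ

317.8437 MJ


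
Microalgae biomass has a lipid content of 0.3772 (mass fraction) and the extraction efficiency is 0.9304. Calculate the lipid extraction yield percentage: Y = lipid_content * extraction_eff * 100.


Y = lipid_content * extraction_eff * 100
= 0.3772 * 0.9304 * 100
= 35.0947%

35.0947%


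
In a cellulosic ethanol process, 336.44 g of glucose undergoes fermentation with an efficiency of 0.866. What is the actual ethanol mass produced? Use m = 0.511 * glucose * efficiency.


Actual ethanol: m = 0.511 * 336.44 * 0.866
m = 148.8834 g

148.8834 g


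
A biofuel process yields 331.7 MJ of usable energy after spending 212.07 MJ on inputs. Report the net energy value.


NEV = E_out - E_in
= 331.7 - 212.07
= 119.6300 MJ

119.6300 MJ


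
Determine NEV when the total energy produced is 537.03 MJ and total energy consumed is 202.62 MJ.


NEV = E_out - E_in
= 537.03 - 202.62
= 334.4100 MJ

334.4100 MJ


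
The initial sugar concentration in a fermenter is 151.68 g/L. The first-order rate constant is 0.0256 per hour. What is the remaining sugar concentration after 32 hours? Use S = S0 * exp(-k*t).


S = S0 * exp(-k * t)
S = 151.68 * exp(-0.0256 * 32)
S = 66.8581 g/L

66.8581 g/L


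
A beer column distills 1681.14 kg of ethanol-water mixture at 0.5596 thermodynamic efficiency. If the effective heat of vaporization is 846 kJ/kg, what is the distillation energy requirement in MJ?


E = m * 846 / (eta * 1000)
= 1681.14 * 846 / (0.5596 * 1000)
= 2541.5376 MJ

2541.5376 MJ


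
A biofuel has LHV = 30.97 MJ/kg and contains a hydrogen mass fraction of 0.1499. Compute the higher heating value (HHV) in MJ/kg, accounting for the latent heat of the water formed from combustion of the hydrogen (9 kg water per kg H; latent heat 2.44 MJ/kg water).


HHV = LHV + H_frac * 9 * 2.44
= 30.97 + 0.1499 * 9 * 2.44
= 34.2618 MJ/kg

34.2618 MJ/kg


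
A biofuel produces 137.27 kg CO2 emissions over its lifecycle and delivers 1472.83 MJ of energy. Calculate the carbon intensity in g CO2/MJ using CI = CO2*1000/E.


CI = CO2 * 1000 / E
= 137.27 * 1000 / 1472.83
= 93.2015 g CO2/MJ

93.2015 g CO2/MJ


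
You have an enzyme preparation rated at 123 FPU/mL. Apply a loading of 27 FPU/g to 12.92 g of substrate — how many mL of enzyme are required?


V = dosage * m_sub / activity
V = 27 * 12.92 / 123
V = 2.8361 mL

2.8361 mL


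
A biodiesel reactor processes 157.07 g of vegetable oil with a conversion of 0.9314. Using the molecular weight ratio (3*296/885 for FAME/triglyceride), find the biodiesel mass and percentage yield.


m_FAME = oil * conv * (3 * 296 / 885) = oil * conv * (888/885)
= 157.07 * 0.9314 * 888 / 885
= 146.7909 g
Y = m_FAME / oil * 100 = conv * (888/885) * 100
= 0.9314 * 888 / 885 * 100
= 93.46%

146.7909 g FAME; Y = 93.46%


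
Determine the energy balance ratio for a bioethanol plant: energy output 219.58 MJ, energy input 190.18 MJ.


EROI = E_out / E_in
= 219.58 / 190.18
= 1.1546

1.1546


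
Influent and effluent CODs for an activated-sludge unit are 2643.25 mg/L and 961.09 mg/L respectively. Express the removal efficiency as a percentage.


eta = (COD_in - COD_out) / COD_in * 100
= (2643.25 - 961.09) / 2643.25 * 100
= 63.6398%

63.6398%


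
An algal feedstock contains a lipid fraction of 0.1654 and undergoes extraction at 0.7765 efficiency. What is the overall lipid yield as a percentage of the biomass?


Y = lipid_content * extraction_eff * 100
= 0.1654 * 0.7765 * 100
= 12.8433%

12.8433%


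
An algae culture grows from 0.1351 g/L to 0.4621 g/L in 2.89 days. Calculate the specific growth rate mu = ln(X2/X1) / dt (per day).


mu = ln(X2/X1) / dt
= ln(0.4621/0.1351) / 2.89
= 0.4255 per day

0.4255 per day


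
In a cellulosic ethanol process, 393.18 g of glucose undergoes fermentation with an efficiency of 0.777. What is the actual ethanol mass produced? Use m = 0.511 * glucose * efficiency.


Actual ethanol: m = 0.511 * 393.18 * 0.777
m = 156.1109 g

156.1109 g


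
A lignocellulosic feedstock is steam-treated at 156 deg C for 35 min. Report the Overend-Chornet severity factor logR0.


logR0 = log10(t * exp((T - 100) / 14.75))
= log10(35 * exp((156 - 100) / 14.75))
= 3.1929

3.1929


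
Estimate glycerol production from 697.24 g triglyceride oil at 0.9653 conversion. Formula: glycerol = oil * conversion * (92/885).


glycerol = oil * conv * (92/885)
= 697.24 * 0.9653 * 92 / 885
= 69.9663 g

69.9663 g


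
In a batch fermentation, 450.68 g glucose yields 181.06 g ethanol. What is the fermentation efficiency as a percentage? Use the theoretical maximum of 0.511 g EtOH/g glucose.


Fermentation efficiency = (actual / (0.511 * glucose)) * 100
= (181.06 / (0.511 * 450.68)) * 100
= 78.6201%

78.6201%


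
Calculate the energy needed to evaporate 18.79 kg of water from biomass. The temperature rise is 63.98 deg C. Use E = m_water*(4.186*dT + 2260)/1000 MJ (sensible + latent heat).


E = m_water * (4.186 * dT + 2260) / 1000
= 18.79 * (4.186 * 63.98 + 2260) / 1000
= 47.4977 MJ

47.4977 MJ


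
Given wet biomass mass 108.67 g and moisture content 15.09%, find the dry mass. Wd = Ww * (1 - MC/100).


Wd = Ww * (1 - MC/100)
= 108.67 * (1 - 15.09/100)
= 92.2717 g

92.2717 g


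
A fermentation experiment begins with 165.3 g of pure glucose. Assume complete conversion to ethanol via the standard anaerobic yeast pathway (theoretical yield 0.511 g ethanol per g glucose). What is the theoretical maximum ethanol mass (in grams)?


Theoretical ethanol yield: m_EtOH = 0.511 * m_glucose
m_EtOH = 0.511 * 165.3 = 84.4683 g

84.4683 g


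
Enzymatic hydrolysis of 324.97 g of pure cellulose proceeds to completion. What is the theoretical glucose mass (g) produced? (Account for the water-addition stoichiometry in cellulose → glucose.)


glucose = cellulose * 180/162
= 324.97 * 180/162
= 361.0778 g

361.0778 g


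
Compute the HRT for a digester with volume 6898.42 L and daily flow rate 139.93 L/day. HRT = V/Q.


HRT = V / Q
= 6898.42 / 139.93
= 49.2991 days

49.2991 days


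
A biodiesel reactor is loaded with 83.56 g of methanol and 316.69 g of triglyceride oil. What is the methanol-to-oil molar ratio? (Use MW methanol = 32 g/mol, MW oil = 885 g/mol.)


Molar ratio = n_MeOH / n_oil = (MeOH/32) / (oil/885) = (MeOH * 885) / (32 * oil)
= (83.56 * 885) / (32 * 316.69)
= 7.2972

7.2972


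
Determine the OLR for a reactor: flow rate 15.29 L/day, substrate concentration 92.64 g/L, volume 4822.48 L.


OLR = Q * S / V
= 15.29 * 92.64 / 4822.48
= 0.2937 g/L/day

0.2937 g/L/day


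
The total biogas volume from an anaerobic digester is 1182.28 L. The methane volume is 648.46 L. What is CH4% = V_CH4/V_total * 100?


CH4% = V_CH4 / V_total * 100
= 648.46 / 1182.28 * 100
= 54.8483%

54.8483%


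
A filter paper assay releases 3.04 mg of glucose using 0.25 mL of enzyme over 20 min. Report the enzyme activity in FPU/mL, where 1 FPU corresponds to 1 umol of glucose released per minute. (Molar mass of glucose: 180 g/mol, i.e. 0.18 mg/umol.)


Activity = glucose_mg / (0.18 mg/umol * V_mL * t_min)
= 3.04 / (0.18 * 0.25 * 20)
= 3.3778 FPU/mL

3.3778 FPU/mL


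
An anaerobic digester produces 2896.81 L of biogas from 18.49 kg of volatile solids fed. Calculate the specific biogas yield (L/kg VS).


Y = V / VS
= 2896.81 / 18.49
= 156.6690 L/kg VS

156.6690 L/kg VS


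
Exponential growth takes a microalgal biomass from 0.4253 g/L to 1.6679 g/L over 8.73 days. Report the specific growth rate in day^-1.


mu = ln(X2/X1) / dt
= ln(1.6679/0.4253) / 8.73
= 0.1565 per day

0.1565 per day


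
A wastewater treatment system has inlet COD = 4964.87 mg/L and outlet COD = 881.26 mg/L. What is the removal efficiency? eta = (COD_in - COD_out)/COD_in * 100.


eta = (COD_in - COD_out) / COD_in * 100
= (4964.87 - 881.26) / 4964.87 * 100
= 82.2501%

82.2501%


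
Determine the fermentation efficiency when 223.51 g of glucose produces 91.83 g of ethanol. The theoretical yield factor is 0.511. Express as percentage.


Fermentation efficiency = (actual / (0.511 * glucose)) * 100
= (91.83 / (0.511 * 223.51)) * 100
= 80.4020%

80.4020%


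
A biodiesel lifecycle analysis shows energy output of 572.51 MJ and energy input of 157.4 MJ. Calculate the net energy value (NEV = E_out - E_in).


NEV = E_out - E_in
= 572.51 - 157.4
= 415.1100 MJ

415.1100 MJ


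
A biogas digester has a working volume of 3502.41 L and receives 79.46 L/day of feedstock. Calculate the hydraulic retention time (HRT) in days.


HRT = V / Q
= 3502.41 / 79.46
= 44.0776 days

44.0776 days


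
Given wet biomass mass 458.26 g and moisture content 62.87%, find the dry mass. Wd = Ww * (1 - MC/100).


Wd = Ww * (1 - MC/100)
= 458.26 * (1 - 62.87/100)
= 170.1519 g

170.1519 g


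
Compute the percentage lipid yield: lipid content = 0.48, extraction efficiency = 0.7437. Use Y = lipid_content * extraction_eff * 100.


Y = lipid_content * extraction_eff * 100
= 0.48 * 0.7437 * 100
= 35.6976%

35.6976%


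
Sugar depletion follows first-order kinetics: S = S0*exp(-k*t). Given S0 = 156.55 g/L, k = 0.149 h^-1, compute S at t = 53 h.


S = S0 * exp(-k * t)
S = 156.55 * exp(-0.149 * 53)
S = 0.0582 g/L

0.0582 g/L


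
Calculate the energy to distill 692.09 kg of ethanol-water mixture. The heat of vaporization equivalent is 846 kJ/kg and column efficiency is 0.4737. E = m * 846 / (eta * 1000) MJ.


E = m * 846 / (eta * 1000)
= 692.09 * 846 / (0.4737 * 1000)
= 1236.0315 MJ

1236.0315 MJ


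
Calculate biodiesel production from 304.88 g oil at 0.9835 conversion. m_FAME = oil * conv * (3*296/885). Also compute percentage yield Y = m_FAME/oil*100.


m_FAME = oil * conv * (3 * 296 / 885) = oil * conv * (888/885)
= 304.88 * 0.9835 * 888 / 885
= 300.8659 g
Y = m_FAME / oil * 100 = conv * (888/885) * 100
= 0.9835 * 888 / 885 * 100
= 98.68%

300.8659 g FAME; Y = 98.68%


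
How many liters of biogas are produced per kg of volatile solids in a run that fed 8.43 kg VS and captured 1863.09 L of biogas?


Y = V / VS
= 1863.09 / 8.43
= 221.0071 L/kg VS

221.0071 L/kg VS


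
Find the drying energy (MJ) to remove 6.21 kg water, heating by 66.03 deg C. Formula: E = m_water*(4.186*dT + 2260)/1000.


E = m_water * (4.186 * dT + 2260) / 1000
= 6.21 * (4.186 * 66.03 + 2260) / 1000
= 15.7511 MJ

15.7511 MJ


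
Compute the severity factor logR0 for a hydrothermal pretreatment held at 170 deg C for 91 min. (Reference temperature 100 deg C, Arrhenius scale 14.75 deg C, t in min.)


logR0 = log10(t * exp((T - 100) / 14.75))
= log10(91 * exp((170 - 100) / 14.75))
= 4.0201

4.0201


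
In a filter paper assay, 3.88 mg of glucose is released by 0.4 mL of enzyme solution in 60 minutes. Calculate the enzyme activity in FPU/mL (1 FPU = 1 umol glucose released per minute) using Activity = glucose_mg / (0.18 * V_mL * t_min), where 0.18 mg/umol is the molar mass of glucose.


Activity = glucose_mg / (0.18 mg/umol * V_mL * t_min)
= 3.88 / (0.18 * 0.4 * 60)
= 0.8981 FPU/mL

0.8981 FPU/mL


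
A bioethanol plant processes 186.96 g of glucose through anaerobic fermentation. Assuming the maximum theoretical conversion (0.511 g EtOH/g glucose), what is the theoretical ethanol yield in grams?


Theoretical ethanol yield: m_EtOH = 0.511 * m_glucose
m_EtOH = 0.511 * 186.96 = 95.5366 g

95.5366 g


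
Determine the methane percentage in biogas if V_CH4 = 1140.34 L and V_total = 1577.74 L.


CH4% = V_CH4 / V_total * 100
= 1140.34 / 1577.74 * 100
= 72.2768%

72.2768%


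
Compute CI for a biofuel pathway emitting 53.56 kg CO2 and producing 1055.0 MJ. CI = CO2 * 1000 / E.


CI = CO2 * 1000 / E
= 53.56 * 1000 / 1055.0
= 50.7678 g CO2/MJ

50.7678 g CO2/MJ


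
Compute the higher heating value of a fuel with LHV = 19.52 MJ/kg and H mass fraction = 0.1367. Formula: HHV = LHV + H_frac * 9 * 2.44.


HHV = LHV + H_frac * 9 * 2.44
= 19.52 + 0.1367 * 9 * 2.44
= 22.5219 MJ/kg

22.5219 MJ/kg


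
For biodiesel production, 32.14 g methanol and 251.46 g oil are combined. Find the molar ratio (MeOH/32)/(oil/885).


Molar ratio = n_MeOH / n_oil = (MeOH/32) / (oil/885) = (MeOH * 885) / (32 * oil)
= (32.14 * 885) / (32 * 251.46)
= 3.5348

3.5348


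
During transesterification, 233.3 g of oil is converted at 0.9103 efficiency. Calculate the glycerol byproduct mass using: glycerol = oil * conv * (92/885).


glycerol = oil * conv * (92/885)
= 233.3 * 0.9103 * 92 / 885
= 22.0772 g

22.0772 g


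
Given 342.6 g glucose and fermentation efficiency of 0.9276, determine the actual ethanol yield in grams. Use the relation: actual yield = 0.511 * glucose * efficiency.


Actual ethanol: m = 0.511 * 342.6 * 0.9276
m = 162.3936 g

162.3936 g


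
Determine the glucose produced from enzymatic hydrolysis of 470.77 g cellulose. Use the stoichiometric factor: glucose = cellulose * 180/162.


glucose = cellulose * 180/162
= 470.77 * 180/162
= 523.0778 g

523.0778 g


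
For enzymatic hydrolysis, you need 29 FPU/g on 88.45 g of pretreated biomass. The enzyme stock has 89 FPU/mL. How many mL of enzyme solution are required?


V = dosage * m_sub / activity
V = 29 * 88.45 / 89
V = 28.8208 mL

28.8208 mL


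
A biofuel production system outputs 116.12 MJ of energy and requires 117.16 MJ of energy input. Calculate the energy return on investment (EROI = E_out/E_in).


EROI = E_out / E_in
= 116.12 / 117.16
= 0.9911

0.9911


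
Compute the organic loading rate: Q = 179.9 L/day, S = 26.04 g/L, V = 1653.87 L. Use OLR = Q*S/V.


OLR = Q * S / V
= 179.9 * 26.04 / 1653.87
= 2.8325 g/L/day

2.8325 g/L/day


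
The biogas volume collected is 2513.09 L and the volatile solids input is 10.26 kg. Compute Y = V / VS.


Y = V / VS
= 2513.09 / 10.26
= 244.9405 L/kg VS

244.9405 L/kg VS


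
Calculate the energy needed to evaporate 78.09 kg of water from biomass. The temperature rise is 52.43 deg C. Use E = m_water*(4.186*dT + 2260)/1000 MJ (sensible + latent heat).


E = m_water * (4.186 * dT + 2260) / 1000
= 78.09 * (4.186 * 52.43 + 2260) / 1000
= 193.6220 MJ

193.6220 MJ


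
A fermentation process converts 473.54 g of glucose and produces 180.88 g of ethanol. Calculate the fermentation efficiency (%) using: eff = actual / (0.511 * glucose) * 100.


Fermentation efficiency = (actual / (0.511 * glucose)) * 100
= (180.88 / (0.511 * 473.54)) * 100
= 74.7503%

74.7503%


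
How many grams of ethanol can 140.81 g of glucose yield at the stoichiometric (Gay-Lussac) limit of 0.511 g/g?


Theoretical ethanol yield: m_EtOH = 0.511 * m_glucose
m_EtOH = 0.511 * 140.81 = 71.9539 g

71.9539 g


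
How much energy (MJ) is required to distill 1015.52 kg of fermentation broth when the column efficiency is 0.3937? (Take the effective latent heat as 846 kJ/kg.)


E = m * 846 / (eta * 1000)
= 1015.52 * 846 / (0.3937 * 1000)
= 2182.1944 MJ

2182.1944 MJ


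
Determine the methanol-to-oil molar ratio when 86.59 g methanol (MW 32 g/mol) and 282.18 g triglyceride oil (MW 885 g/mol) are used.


Molar ratio = n_MeOH / n_oil = (MeOH/32) / (oil/885) = (MeOH * 885) / (32 * oil)
= (86.59 * 885) / (32 * 282.18)
= 8.4866

8.4866


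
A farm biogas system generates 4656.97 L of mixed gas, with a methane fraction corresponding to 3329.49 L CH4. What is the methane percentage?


CH4% = V_CH4 / V_total * 100
= 3329.49 / 4656.97 * 100
= 71.4948%

71.4948%


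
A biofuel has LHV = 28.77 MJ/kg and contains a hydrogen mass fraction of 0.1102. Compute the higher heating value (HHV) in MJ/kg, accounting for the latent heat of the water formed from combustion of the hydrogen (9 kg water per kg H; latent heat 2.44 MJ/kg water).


HHV = LHV + H_frac * 9 * 2.44
= 28.77 + 0.1102 * 9 * 2.44
= 31.1900 MJ/kg

31.1900 MJ/kg


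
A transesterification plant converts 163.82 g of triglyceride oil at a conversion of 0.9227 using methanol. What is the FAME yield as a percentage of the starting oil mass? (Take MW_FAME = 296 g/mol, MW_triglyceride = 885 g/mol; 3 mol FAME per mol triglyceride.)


m_FAME = oil * conv * (3 * 296 / 885) = oil * conv * (888/885)
= 163.82 * 0.9227 * 888 / 885
= 151.6691 g
Y = m_FAME / oil * 100 = conv * (888/885) * 100
= 0.9227 * 888 / 885 * 100
= 92.58%

92.58%


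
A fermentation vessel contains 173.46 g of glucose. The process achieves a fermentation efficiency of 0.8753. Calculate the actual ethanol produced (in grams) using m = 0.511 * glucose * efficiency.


Actual ethanol: m = 0.511 * 173.46 * 0.8753
m = 77.5849 g

77.5849 g


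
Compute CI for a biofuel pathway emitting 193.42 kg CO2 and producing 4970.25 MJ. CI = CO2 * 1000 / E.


CI = CO2 * 1000 / E
= 193.42 * 1000 / 4970.25
= 38.9155 g CO2/MJ

38.9155 g CO2/MJ


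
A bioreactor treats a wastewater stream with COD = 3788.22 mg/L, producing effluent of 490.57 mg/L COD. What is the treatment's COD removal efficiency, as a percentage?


eta = (COD_in - COD_out) / COD_in * 100
= (3788.22 - 490.57) / 3788.22 * 100
= 87.0501%

87.0501%


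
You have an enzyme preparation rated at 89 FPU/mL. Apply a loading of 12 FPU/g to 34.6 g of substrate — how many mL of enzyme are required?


V = dosage * m_sub / activity
V = 12 * 34.6 / 89
V = 4.6652 mL

4.6652 mL


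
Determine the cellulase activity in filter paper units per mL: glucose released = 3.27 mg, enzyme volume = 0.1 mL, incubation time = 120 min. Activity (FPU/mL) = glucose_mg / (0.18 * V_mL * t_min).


Activity = glucose_mg / (0.18 mg/umol * V_mL * t_min)
= 3.27 / (0.18 * 0.1 * 120)
= 1.5139 FPU/mL

1.5139 FPU/mL


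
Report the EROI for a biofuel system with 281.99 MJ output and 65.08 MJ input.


EROI = E_out / E_in
= 281.99 / 65.08
= 4.3330

4.3330


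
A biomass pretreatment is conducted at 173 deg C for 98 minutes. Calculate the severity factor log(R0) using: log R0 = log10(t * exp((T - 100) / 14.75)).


logR0 = log10(t * exp((T - 100) / 14.75))
= log10(98 * exp((173 - 100) / 14.75))
= 4.1406

4.1406


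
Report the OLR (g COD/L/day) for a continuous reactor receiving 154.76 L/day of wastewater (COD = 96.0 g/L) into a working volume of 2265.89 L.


OLR = Q * S / V
= 154.76 * 96.0 / 2265.89
= 6.5568 g/L/day

6.5568 g/L/day


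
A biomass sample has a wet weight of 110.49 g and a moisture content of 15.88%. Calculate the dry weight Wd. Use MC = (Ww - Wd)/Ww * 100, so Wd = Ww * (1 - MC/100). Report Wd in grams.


Wd = Ww * (1 - MC/100)
= 110.49 * (1 - 15.88/100)
= 92.9442 g

92.9442 g


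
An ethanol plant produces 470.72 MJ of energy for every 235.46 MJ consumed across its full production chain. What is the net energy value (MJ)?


NEV = E_out - E_in
= 470.72 - 235.46
= 235.2600 MJ

235.2600 MJ


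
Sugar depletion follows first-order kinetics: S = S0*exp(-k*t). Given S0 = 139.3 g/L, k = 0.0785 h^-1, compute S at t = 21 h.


S = S0 * exp(-k * t)
S = 139.3 * exp(-0.0785 * 21)
S = 26.7927 g/L

26.7927 g/L


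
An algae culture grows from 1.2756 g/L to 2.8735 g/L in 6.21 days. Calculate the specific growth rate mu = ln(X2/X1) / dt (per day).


mu = ln(X2/X1) / dt
= ln(2.8735/1.2756) / 6.21
= 0.1308 per day

0.1308 per day


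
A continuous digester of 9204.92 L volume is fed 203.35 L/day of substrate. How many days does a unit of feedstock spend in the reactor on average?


HRT = V / Q
= 9204.92 / 203.35
= 45.2664 days

45.2664 days


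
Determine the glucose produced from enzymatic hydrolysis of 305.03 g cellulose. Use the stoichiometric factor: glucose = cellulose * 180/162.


glucose = cellulose * 180/162
= 305.03 * 180/162
= 338.9222 g

338.9222 g


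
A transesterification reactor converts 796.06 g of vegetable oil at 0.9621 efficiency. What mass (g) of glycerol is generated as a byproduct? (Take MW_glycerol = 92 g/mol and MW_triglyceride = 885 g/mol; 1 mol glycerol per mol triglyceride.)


glycerol = oil * conv * (92/885)
= 796.06 * 0.9621 * 92 / 885
= 79.6179 g

79.6179 g


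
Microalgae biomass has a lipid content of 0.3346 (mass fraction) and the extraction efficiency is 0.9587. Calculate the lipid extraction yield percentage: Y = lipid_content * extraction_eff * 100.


Y = lipid_content * extraction_eff * 100
= 0.3346 * 0.9587 * 100
= 32.0781%

32.0781%


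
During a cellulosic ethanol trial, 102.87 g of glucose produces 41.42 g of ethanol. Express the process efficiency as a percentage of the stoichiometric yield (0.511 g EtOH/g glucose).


Fermentation efficiency = (actual / (0.511 * glucose)) * 100
= (41.42 / (0.511 * 102.87)) * 100
= 78.7953%

78.7953%


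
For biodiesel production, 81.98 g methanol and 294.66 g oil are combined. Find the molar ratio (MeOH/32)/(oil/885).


Molar ratio = n_MeOH / n_oil = (MeOH/32) / (oil/885) = (MeOH * 885) / (32 * oil)
= (81.98 * 885) / (32 * 294.66)
= 7.6945

7.6945


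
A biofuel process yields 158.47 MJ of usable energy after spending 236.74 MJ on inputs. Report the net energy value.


NEV = E_out - E_in
= 158.47 - 236.74
= -78.2700 MJ

-78.2700 MJ


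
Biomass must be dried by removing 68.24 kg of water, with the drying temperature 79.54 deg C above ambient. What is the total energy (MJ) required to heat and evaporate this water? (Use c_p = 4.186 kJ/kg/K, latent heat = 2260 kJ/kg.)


E = m_water * (4.186 * dT + 2260) / 1000
= 68.24 * (4.186 * 79.54 + 2260) / 1000
= 176.9432 MJ

176.9432 MJ


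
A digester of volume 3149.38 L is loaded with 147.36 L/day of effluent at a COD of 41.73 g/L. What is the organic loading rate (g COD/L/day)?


OLR = Q * S / V
= 147.36 * 41.73 / 3149.38
= 1.9526 g/L/day

1.9526 g/L/day


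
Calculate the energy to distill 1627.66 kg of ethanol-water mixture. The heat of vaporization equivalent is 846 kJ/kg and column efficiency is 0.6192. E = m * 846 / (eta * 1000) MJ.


E = m * 846 / (eta * 1000)
= 1627.66 * 846 / (0.6192 * 1000)
= 2223.8378 MJ

2223.8378 MJ


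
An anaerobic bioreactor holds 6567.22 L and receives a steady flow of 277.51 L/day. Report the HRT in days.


HRT = V / Q
= 6567.22 / 277.51
= 23.6648 days

23.6648 days


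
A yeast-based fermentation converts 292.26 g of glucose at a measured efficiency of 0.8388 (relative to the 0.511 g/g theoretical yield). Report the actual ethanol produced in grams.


Actual ethanol: m = 0.511 * 292.26 * 0.8388
m = 125.2705 g

125.2705 g


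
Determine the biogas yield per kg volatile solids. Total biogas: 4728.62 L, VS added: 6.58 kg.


Y = V / VS
= 4728.62 / 6.58
= 718.6353 L/kg VS

718.6353 L/kg VS


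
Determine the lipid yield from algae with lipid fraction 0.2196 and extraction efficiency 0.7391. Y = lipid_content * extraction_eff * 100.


Y = lipid_content * extraction_eff * 100
= 0.2196 * 0.7391 * 100
= 16.2306%

16.2306%


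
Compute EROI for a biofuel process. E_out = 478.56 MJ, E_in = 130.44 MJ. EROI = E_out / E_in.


EROI = E_out / E_in
= 478.56 / 130.44
= 3.6688

3.6688


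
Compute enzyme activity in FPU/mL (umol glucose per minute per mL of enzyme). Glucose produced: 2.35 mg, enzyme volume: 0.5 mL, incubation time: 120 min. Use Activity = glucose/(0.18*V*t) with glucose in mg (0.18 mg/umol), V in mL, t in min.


Activity = glucose_mg / (0.18 mg/umol * V_mL * t_min)
= 2.35 / (0.18 * 0.5 * 120)
= 0.2176 FPU/mL

0.2176 FPU/mL


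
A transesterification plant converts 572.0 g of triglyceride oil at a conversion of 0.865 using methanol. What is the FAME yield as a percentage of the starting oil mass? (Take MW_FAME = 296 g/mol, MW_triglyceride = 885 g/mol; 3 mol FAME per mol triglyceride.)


m_FAME = oil * conv * (3 * 296 / 885) = oil * conv * (888/885)
= 572.0 * 0.865 * 888 / 885
= 496.4572 g
Y = m_FAME / oil * 100 = conv * (888/885) * 100
= 0.865 * 888 / 885 * 100
= 86.79%

86.79%


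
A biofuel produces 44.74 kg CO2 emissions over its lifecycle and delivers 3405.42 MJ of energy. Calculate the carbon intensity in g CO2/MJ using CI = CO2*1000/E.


CI = CO2 * 1000 / E
= 44.74 * 1000 / 3405.42
= 13.1379 g CO2/MJ

13.1379 g CO2/MJ


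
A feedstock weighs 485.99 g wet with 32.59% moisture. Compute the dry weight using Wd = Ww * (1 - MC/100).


Wd = Ww * (1 - MC/100)
= 485.99 * (1 - 32.59/100)
= 327.6059 g

327.6059 g


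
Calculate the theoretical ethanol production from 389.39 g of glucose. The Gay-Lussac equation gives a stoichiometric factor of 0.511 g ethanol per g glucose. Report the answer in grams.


Theoretical ethanol yield: m_EtOH = 0.511 * m_glucose
m_EtOH = 0.511 * 389.39 = 198.9783 g

198.9783 g


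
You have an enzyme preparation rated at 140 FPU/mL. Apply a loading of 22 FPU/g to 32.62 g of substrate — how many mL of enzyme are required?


V = dosage * m_sub / activity
V = 22 * 32.62 / 140
V = 5.1260 mL

5.1260 mL


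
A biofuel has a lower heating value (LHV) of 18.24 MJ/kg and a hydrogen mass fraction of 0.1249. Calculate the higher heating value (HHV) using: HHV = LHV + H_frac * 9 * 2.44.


HHV = LHV + H_frac * 9 * 2.44
= 18.24 + 0.1249 * 9 * 2.44
= 20.9828 MJ/kg

20.9828 MJ/kg


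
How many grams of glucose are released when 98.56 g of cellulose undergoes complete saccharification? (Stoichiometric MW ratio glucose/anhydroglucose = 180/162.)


glucose = cellulose * 180/162
= 98.56 * 180/162
= 109.5111 g

109.5111 g


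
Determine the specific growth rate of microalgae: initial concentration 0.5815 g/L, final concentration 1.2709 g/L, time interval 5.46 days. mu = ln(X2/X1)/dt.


mu = ln(X2/X1) / dt
= ln(1.2709/0.5815) / 5.46
= 0.1432 per day

0.1432 per day


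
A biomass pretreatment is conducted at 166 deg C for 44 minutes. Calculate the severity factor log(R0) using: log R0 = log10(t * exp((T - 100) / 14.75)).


logR0 = log10(t * exp((T - 100) / 14.75))
= log10(44 * exp((166 - 100) / 14.75))
= 3.5867

3.5867


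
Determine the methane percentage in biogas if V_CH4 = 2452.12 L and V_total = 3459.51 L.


CH4% = V_CH4 / V_total * 100
= 2452.12 / 3459.51 * 100
= 70.8806%

70.8806%


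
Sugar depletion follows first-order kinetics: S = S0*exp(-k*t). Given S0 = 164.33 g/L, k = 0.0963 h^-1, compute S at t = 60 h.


S = S0 * exp(-k * t)
S = 164.33 * exp(-0.0963 * 60)
S = 0.5086 g/L

0.5086 g/L


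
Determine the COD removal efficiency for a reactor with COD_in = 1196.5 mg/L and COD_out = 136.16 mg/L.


eta = (COD_in - COD_out) / COD_in * 100
= (1196.5 - 136.16) / 1196.5 * 100
= 88.6201%

88.6201%


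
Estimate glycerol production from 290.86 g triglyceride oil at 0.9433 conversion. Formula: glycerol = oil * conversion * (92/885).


glycerol = oil * conv * (92/885)
= 290.86 * 0.9433 * 92 / 885
= 28.5219 g

28.5219 g
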